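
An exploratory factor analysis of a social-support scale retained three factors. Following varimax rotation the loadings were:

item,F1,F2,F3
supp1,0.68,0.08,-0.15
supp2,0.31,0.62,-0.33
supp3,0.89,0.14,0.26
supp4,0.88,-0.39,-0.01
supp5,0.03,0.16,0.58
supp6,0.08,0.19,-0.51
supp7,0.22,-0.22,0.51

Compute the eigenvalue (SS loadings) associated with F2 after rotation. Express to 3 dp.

0.673

SS loadings for F2 = 0.08² + 0.62² + 0.14² + (-0.39)² + 0.16² + 0.19² + (-0.22)² = 0.0064 + 0.3844 + 0.0196 + 0.1521 + 0.0256 + 0.0361 + 0.0484 = 0.6726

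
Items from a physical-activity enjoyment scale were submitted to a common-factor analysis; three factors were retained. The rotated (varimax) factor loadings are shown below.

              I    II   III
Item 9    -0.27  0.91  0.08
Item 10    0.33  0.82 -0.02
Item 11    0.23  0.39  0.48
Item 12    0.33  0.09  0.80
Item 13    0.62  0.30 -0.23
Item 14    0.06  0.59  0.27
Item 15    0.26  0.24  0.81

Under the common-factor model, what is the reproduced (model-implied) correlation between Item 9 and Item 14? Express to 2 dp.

0.54

r̂ = Σ λ_i·λ_j across factors = (-0.27)(0.06) + (0.91)(0.59) + (0.08)(0.27)
  = -0.0162 +0.5369 +0.0216 = 0.5423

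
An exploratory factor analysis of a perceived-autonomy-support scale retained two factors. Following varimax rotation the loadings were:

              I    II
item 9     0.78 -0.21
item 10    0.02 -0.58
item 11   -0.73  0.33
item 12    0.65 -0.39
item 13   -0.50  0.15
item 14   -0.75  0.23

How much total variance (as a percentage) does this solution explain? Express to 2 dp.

SS loadings by factor: 2.3767, 0.7169; total = 3.0936.
Total variance with 6 standardized items is 6, so the solution explains 3.0936/6 = 0.5156 = 51.56%.

51.56%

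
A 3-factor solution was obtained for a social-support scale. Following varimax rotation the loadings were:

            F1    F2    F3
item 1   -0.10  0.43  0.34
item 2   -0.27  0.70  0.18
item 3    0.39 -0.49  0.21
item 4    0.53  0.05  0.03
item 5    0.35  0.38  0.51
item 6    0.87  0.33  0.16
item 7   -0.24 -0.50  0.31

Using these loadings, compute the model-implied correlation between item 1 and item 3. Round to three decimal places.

-0.178

r̂ = Σ λ_i·λ_j across factors = (-0.10)(0.39) + (0.43)(-0.49) + (0.34)(0.21)
  = -0.0390 -0.2107 +0.0714 = -0.1783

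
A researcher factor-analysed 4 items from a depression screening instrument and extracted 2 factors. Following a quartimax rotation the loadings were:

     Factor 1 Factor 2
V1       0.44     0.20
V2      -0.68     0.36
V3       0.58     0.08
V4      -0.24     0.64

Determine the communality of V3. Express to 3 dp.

0.343

h² = 0.58² + 0.08² = 0.3364 + 0.0064 = 0.3428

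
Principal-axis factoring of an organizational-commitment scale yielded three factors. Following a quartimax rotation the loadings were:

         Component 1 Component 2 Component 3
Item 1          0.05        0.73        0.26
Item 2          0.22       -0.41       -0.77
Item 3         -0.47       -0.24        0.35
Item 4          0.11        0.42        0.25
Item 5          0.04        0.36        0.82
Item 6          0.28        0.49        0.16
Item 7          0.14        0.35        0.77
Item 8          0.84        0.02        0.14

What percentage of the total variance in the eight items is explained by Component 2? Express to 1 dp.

17.8%

SS loadings for Component 2 = 0.73² + (-0.41)² + (-0.24)² + 0.42² + 0.36² + 0.49² + 0.35² + 0.02² = 1.4276
With 8 standardized items, total variance = 8. Proportion = 1.4276/8 = 0.1784 → 17.84%.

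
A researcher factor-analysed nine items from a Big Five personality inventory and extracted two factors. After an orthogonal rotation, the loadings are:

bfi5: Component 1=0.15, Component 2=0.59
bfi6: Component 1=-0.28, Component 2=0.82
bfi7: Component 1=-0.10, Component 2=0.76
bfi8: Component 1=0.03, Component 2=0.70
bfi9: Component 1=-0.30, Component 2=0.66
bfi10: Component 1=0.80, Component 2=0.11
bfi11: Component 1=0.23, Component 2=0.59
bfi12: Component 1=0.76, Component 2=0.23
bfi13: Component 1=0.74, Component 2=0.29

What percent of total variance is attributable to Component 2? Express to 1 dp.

33.6%

SS loadings for Component 2 = 0.59² + 0.82² + 0.76² + 0.70² + 0.66² + 0.11² + 0.59² + 0.23² + 0.29² = 3.0209
With 9 standardized items, total variance = 9. Proportion = 3.0209/9 = 0.3357 → 33.57%.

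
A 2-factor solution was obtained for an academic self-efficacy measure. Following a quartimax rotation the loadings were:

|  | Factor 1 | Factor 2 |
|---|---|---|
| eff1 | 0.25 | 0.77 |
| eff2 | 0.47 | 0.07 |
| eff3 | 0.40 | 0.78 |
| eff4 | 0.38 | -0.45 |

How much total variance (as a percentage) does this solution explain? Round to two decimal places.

49.91%

SS loadings by factor: 0.5878, 1.4087; total = 1.9965.
Total variance with 4 standardized items is 4, so the solution explains 1.9965/4 = 0.4991 = 49.91%.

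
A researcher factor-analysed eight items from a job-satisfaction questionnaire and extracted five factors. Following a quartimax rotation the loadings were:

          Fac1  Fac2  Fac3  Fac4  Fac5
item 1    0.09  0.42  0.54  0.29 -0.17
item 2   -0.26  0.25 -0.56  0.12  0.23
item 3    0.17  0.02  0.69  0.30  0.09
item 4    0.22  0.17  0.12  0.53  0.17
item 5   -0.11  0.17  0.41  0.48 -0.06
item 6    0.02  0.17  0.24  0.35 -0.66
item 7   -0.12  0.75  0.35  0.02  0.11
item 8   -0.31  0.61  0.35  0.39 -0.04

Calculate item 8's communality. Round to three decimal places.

h² = (-0.31)² + 0.61² + 0.35² + 0.39² + (-0.04)² = 0.0961 + 0.3721 + 0.1225 + 0.1521 + 0.0016 = 0.7444

0.744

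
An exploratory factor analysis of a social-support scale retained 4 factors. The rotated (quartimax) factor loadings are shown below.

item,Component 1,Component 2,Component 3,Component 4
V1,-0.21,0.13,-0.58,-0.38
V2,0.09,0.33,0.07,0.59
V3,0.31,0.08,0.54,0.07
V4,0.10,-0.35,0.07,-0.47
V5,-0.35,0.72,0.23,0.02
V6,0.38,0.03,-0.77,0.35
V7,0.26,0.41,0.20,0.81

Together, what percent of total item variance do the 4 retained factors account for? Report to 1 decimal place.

60.8%

Communalities: 0.5418, 0.4700, 0.3990, 0.3583, 0.6942, 0.8607, 0.9318; Σh² = 4.2558.
Total variance with 7 standardized items is 7, so the solution explains 4.2558/7 = 0.6080 = 60.80%.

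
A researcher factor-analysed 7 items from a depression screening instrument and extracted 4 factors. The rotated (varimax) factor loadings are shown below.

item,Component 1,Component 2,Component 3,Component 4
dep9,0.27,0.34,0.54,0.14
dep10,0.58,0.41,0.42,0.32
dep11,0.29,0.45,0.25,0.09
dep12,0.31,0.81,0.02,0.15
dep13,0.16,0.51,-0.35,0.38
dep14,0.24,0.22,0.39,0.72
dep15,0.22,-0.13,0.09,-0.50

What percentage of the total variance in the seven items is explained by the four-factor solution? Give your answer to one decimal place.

58.1%

SS loadings by factor: 0.7211, 1.4677, 0.8136, 1.0654; total = 4.0678.
Total variance with 7 standardized items is 7, so the solution explains 4.0678/7 = 0.5811 = 58.11%.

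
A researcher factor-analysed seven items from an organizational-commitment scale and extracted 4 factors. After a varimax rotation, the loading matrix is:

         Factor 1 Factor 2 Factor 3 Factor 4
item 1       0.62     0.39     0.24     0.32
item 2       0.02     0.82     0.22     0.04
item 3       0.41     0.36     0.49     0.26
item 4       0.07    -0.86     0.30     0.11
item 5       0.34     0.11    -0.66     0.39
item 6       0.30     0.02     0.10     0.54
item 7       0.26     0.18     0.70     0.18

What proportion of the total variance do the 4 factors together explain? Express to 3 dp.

Communalities: 0.6965, 0.7228, 0.6054, 0.8466, 0.7154, 0.3920, 0.6224; Σh² = 4.6011.
Total variance with 7 standardized items is 7, so the solution explains 4.6011/7 = 0.6573.

0.657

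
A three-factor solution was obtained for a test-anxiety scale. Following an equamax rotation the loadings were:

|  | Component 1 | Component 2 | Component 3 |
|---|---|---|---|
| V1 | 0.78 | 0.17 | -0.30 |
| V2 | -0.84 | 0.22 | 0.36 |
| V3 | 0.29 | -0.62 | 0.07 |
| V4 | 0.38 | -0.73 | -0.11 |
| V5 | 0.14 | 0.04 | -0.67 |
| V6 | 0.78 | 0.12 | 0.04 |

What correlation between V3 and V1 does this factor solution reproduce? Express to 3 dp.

0.100

r̂ = Σ λ_i·λ_j across factors = (0.29)(0.78) + (-0.62)(0.17) + (0.07)(-0.30)
  = +0.2262 -0.1054 -0.0210 = 0.0998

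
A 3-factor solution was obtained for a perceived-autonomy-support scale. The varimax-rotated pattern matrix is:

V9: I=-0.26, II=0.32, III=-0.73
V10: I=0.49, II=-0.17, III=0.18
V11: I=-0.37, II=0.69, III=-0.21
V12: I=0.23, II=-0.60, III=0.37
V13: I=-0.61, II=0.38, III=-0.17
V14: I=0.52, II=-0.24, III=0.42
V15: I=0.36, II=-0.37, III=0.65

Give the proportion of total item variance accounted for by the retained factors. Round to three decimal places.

0.564

Communalities: 0.7029, 0.3014, 0.6571, 0.5498, 0.5454, 0.5044, 0.6890; Σh² = 3.9500.
Total variance with 7 standardized items is 7, so the solution explains 3.9500/7 = 0.5643.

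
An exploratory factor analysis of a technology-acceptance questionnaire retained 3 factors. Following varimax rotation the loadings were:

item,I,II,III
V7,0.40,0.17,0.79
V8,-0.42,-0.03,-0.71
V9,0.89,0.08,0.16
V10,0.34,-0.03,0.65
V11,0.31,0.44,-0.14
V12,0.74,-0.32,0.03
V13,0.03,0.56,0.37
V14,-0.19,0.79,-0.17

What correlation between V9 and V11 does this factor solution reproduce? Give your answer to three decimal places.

0.289

r̂ = Σ λ_i·λ_j across factors = (0.89)(0.31) + (0.08)(0.44) + (0.16)(-0.14)
  = +0.2759 +0.0352 -0.0224 = 0.2887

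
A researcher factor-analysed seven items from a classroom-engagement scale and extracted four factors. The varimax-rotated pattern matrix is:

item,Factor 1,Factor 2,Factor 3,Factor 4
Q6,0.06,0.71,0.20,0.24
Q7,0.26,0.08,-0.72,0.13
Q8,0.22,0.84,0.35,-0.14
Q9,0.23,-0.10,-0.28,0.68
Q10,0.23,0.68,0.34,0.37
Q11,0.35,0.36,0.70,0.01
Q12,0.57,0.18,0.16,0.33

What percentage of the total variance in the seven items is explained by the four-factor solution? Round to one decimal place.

67.4%

SS loadings by factor: 0.6728, 1.8505, 1.3905, 0.8024; total = 4.7162.
Total variance with 7 standardized items is 7, so the solution explains 4.7162/7 = 0.6737 = 67.37%.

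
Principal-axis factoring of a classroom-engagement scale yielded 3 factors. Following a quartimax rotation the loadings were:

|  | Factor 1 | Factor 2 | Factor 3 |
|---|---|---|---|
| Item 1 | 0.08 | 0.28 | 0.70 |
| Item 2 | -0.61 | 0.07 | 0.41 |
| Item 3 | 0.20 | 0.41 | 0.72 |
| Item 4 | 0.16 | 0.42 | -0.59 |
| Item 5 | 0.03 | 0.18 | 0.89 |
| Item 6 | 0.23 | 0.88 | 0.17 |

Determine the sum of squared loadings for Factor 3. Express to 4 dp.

2.3456

SS loadings for Factor 3 = 0.70² + 0.41² + 0.72² + (-0.59)² + 0.89² + 0.17² = 0.4900 + 0.1681 + 0.5184 + 0.3481 + 0.7921 + 0.0289 = 2.3456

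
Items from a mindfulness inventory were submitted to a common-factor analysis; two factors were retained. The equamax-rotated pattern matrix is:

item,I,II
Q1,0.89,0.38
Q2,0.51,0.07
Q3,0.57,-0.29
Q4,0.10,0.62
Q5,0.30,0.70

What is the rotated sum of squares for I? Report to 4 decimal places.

1.4771

SS loadings for I = 0.89² + 0.51² + 0.57² + 0.10² + 0.30² = 0.7921 + 0.2601 + 0.3249 + 0.0100 + 0.0900 = 1.4771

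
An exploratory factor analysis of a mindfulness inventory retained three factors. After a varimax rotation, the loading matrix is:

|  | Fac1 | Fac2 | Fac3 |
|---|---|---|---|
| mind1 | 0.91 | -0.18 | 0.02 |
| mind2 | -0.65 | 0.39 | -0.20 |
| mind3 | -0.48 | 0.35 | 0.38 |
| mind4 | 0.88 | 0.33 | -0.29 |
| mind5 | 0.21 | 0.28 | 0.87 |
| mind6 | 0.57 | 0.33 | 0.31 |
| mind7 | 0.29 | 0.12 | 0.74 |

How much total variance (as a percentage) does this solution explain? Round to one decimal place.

Communalities: 0.8609, 0.6146, 0.4973, 0.9674, 0.8794, 0.5299, 0.6461; Σh² = 4.9956.
Total variance with 7 standardized items is 7, so the solution explains 4.9956/7 = 0.7137 = 71.37%.

71.4%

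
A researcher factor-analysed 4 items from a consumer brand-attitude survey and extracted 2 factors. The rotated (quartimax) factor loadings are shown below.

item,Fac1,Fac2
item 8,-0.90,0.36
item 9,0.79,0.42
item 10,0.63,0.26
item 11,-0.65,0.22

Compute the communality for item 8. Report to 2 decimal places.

0.94

h² = (-0.90)² + 0.36² = 0.8100 + 0.1296 = 0.9396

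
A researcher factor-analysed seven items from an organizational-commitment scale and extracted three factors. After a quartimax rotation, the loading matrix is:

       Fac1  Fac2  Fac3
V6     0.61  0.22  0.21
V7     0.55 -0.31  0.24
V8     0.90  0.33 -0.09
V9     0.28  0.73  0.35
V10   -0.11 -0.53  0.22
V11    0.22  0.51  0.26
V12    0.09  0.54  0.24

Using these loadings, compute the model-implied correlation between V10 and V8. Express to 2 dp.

r̂ = Σ λ_i·λ_j across factors = (-0.11)(0.90) + (-0.53)(0.33) + (0.22)(-0.09)
  = -0.0990 -0.1749 -0.0198 = -0.2937

-0.29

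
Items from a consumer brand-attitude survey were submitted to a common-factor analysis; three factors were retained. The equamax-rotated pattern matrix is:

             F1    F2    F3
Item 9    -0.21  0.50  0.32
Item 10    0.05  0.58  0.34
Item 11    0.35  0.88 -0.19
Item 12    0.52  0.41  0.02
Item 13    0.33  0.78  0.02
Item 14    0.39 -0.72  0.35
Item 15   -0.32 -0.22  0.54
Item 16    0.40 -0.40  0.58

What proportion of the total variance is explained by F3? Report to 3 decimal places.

0.126

SS loadings for F3 = 0.32² + 0.34² + (-0.19)² + 0.02² + 0.02² + 0.35² + 0.54² + 0.58² = 1.0054
Proportion of variance = 1.0054 / 8 = 0.1257.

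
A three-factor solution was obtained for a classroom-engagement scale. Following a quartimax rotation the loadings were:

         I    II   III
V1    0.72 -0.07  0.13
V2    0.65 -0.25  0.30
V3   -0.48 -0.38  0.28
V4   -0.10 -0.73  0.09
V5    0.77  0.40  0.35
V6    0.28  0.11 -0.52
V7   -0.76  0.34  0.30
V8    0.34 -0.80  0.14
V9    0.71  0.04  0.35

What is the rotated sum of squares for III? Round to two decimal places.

0.82

SS loadings for III = 0.13² + 0.30² + 0.28² + 0.09² + 0.35² + (-0.52)² + 0.30² + 0.14² + 0.35² = 0.0169 + 0.0900 + 0.0784 + 0.0081 + 0.1225 + 0.2704 + 0.0900 + 0.0196 + 0.1225 = 0.8184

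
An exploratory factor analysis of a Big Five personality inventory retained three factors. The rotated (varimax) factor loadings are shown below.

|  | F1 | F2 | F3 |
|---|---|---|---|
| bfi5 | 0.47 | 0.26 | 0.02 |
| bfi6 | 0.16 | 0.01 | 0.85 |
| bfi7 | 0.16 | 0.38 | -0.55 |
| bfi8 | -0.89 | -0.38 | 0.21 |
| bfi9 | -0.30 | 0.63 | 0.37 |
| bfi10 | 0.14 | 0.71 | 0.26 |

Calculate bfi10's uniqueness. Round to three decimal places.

h² = 0.14² + 0.71² + 0.26² = 0.0196 + 0.5041 + 0.0676 = 0.5913
Uniqueness u² = 1 − h² = 1 − 0.5913 = 0.4087

0.409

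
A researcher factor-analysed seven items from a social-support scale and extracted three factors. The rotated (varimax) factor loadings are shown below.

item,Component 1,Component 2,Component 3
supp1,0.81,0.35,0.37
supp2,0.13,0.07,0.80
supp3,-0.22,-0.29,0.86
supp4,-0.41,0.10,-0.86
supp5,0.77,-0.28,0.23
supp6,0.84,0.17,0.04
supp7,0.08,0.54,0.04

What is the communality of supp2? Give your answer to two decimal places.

h² = 0.13² + 0.07² + 0.80² = 0.0169 + 0.0049 + 0.6400 = 0.6618

0.66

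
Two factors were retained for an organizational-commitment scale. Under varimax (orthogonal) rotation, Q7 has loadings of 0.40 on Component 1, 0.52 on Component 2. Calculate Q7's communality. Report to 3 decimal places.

0.430

h² = 0.40² + 0.52² = 0.1600 + 0.2704 = 0.4304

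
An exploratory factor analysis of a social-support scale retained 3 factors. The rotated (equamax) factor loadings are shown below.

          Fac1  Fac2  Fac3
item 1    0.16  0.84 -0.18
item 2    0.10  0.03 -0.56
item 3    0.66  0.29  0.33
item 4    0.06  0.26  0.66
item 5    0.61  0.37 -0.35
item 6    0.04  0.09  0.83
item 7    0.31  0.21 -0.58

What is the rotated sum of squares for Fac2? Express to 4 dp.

SS loadings for Fac2 = 0.84² + 0.03² + 0.29² + 0.26² + 0.37² + 0.09² + 0.21² = 0.7056 + 0.0009 + 0.0841 + 0.0676 + 0.1369 + 0.0081 + 0.0441 = 1.0473

1.0473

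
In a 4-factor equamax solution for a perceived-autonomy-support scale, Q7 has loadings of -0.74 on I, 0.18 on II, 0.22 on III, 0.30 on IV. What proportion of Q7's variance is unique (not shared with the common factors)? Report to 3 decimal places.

h² = (-0.74)² + 0.18² + 0.22² + 0.30² = 0.5476 + 0.0324 + 0.0484 + 0.0900 = 0.7184
Uniqueness u² = 1 − h² = 1 − 0.7184 = 0.2816

0.282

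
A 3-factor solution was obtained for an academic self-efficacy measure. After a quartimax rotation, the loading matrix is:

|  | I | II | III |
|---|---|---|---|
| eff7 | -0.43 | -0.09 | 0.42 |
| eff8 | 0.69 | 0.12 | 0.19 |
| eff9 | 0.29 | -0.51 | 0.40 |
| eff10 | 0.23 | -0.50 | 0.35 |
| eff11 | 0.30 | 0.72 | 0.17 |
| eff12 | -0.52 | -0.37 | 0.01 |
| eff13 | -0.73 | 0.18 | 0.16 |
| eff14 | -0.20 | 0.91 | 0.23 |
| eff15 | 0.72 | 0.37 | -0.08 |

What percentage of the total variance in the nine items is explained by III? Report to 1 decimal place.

6.8%

SS loadings for III = 0.42² + 0.19² + 0.40² + 0.35² + 0.17² + 0.01² + 0.16² + 0.23² + (-0.08)² = 0.6089
With 9 standardized items, total variance = 9. Proportion = 0.6089/9 = 0.0677 → 6.77%.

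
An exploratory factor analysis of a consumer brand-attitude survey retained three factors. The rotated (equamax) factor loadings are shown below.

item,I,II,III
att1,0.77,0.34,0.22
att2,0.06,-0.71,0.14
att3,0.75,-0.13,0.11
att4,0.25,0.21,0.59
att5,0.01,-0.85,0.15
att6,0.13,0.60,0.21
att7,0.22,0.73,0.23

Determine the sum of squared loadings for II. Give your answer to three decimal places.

2.296

SS loadings for II = 0.34² + (-0.71)² + (-0.13)² + 0.21² + (-0.85)² + 0.60² + 0.73² = 0.1156 + 0.5041 + 0.0169 + 0.0441 + 0.7225 + 0.3600 + 0.5329 = 2.2961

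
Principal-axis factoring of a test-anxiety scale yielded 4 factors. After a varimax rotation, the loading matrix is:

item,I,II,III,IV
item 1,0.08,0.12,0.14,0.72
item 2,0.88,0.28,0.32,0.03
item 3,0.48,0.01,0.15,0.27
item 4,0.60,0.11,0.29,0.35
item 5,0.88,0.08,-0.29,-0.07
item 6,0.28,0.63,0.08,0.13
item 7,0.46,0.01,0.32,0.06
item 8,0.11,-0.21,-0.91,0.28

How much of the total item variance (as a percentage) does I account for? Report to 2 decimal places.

30.60%

SS loadings for I = 0.08² + 0.88² + 0.48² + 0.60² + 0.88² + 0.28² + 0.46² + 0.11² = 2.4477
With 8 standardized items, total variance = 8. Proportion = 2.4477/8 = 0.3060 → 30.60%.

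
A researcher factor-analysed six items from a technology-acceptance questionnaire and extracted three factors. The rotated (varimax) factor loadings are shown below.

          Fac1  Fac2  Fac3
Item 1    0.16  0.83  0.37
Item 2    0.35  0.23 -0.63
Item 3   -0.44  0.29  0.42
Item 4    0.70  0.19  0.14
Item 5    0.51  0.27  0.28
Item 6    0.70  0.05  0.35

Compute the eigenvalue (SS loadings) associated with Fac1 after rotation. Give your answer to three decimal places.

1.582

SS loadings for Fac1 = 0.16² + 0.35² + (-0.44)² + 0.70² + 0.51² + 0.70² = 0.0256 + 0.1225 + 0.1936 + 0.4900 + 0.2601 + 0.4900 = 1.5818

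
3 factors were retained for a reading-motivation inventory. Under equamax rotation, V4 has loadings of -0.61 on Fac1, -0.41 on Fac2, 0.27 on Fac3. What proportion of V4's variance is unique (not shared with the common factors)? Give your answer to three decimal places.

0.387

h² = (-0.61)² + (-0.41)² + 0.27² = 0.3721 + 0.1681 + 0.0729 = 0.6131
Uniqueness u² = 1 − h² = 1 − 0.6131 = 0.3869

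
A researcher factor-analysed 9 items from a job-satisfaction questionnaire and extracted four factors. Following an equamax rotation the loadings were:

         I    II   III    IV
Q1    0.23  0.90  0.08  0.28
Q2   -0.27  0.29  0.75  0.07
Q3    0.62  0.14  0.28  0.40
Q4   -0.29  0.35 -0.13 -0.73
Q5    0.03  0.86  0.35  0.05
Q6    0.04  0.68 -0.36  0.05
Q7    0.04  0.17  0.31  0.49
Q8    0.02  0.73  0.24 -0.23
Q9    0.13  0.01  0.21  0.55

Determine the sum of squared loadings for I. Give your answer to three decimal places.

0.616

SS loadings for I = 0.23² + (-0.27)² + 0.62² + (-0.29)² + 0.03² + 0.04² + 0.04² + 0.02² + 0.13² = 0.0529 + 0.0729 + 0.3844 + 0.0841 + 0.0009 + 0.0016 + 0.0016 + 0.0004 + 0.0169 = 0.6157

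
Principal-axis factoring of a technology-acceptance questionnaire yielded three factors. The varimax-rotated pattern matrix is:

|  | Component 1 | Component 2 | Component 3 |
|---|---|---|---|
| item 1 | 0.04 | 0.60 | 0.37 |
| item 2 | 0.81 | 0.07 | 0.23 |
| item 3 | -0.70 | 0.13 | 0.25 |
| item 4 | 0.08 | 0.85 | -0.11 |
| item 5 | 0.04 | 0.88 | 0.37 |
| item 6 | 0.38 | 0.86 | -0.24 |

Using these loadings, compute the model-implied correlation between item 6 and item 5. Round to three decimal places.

0.683

r̂ = Σ λ_i·λ_j across factors = (0.38)(0.04) + (0.86)(0.88) + (-0.24)(0.37)
  = +0.0152 +0.7568 -0.0888 = 0.6832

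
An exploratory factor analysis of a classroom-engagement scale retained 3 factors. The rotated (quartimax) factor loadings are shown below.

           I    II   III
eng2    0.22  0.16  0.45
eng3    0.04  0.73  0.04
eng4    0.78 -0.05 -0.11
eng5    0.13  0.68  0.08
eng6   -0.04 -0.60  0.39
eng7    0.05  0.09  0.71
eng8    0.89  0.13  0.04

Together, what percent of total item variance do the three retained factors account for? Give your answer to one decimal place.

SS loadings by factor: 1.4715, 1.4084, 0.8804; total = 3.7603.
Total variance with 7 standardized items is 7, so the solution explains 3.7603/7 = 0.5372 = 53.72%.

53.7%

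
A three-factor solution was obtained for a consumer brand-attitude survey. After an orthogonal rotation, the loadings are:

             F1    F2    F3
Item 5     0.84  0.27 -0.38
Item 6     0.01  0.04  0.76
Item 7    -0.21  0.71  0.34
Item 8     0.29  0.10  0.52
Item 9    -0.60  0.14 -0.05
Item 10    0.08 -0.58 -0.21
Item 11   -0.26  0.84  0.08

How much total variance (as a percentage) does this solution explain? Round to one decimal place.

58.3%

Communalities: 0.9229, 0.5793, 0.6638, 0.3645, 0.3821, 0.3869, 0.7796; Σh² = 4.0791.
Total variance with 7 standardized items is 7, so the solution explains 4.0791/7 = 0.5827 = 58.27%.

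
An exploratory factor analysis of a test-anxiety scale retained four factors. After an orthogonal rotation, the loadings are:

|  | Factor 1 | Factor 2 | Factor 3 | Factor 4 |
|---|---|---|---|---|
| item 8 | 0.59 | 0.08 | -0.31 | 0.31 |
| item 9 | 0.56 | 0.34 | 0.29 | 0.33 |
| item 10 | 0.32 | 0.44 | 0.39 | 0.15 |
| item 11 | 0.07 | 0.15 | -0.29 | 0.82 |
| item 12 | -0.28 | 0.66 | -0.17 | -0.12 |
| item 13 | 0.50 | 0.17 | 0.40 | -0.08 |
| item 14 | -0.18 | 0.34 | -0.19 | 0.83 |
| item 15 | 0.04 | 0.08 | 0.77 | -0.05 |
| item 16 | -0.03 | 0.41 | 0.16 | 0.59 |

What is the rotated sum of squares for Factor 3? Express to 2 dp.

1.26

SS loadings for Factor 3 = (-0.31)² + 0.29² + 0.39² + (-0.29)² + (-0.17)² + 0.40² + (-0.19)² + 0.77² + 0.16² = 0.0961 + 0.0841 + 0.1521 + 0.0841 + 0.0289 + 0.1600 + 0.0361 + 0.5929 + 0.0256 = 1.2599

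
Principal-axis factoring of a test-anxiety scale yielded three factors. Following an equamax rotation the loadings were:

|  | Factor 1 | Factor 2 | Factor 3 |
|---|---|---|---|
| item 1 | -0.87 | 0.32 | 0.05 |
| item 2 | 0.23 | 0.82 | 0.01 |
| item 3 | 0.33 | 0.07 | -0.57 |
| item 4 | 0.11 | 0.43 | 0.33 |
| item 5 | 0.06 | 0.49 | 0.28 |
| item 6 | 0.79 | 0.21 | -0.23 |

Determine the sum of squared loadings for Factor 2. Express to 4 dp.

1.2488

SS loadings for Factor 2 = 0.32² + 0.82² + 0.07² + 0.43² + 0.49² + 0.21² = 0.1024 + 0.6724 + 0.0049 + 0.1849 + 0.2401 + 0.0441 = 1.2488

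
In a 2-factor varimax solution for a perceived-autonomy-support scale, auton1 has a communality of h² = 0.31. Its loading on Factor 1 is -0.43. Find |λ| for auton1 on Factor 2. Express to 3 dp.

0.354

Under orthogonal rotation h² = Σλ², so λ_Factor 2² = h² − (0.1849) = 0.31 − 0.1849 = 0.1251.
|λ| = √0.1251 = 0.3537.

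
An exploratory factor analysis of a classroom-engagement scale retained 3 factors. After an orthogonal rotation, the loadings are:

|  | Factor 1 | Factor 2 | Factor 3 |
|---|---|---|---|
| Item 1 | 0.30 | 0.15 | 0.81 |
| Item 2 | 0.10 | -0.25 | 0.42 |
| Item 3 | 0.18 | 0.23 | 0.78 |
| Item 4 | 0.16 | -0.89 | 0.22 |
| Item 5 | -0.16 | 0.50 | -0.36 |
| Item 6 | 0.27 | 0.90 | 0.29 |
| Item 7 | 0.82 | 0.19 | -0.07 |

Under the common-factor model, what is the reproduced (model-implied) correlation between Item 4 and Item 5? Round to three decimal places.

-0.550

r̂ = Σ λ_i·λ_j across factors = (0.16)(-0.16) + (-0.89)(0.50) + (0.22)(-0.36)
  = -0.0256 -0.4450 -0.0792 = -0.5498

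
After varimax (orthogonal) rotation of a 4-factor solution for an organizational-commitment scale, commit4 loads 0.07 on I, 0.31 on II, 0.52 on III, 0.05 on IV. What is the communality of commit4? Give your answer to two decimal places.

0.37

h² = 0.07² + 0.31² + 0.52² + 0.05² = 0.0049 + 0.0961 + 0.2704 + 0.0025 = 0.3739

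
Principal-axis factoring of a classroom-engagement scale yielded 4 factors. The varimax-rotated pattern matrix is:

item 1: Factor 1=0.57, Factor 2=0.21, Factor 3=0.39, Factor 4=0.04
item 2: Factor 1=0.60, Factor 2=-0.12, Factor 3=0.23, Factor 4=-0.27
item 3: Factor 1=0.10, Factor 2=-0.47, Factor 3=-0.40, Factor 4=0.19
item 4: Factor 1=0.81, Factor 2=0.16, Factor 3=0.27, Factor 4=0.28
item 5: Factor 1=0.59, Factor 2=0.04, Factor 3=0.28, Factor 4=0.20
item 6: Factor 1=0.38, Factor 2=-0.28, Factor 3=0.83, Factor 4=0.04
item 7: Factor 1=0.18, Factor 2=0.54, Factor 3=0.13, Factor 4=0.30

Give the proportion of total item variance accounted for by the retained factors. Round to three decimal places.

Communalities: 0.5227, 0.5002, 0.4270, 0.8330, 0.4681, 0.9133, 0.4309; Σh² = 4.0952.
Total variance with 7 standardized items is 7, so the solution explains 4.0952/7 = 0.5850.

0.585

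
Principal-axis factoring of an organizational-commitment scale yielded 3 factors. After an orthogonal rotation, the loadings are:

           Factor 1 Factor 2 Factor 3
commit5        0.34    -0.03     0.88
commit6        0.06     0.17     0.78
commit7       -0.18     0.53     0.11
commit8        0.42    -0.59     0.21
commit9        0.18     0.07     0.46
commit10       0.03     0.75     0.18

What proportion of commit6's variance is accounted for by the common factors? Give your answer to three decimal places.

h² = 0.06² + 0.17² + 0.78² = 0.0036 + 0.0289 + 0.6084 = 0.6409

0.641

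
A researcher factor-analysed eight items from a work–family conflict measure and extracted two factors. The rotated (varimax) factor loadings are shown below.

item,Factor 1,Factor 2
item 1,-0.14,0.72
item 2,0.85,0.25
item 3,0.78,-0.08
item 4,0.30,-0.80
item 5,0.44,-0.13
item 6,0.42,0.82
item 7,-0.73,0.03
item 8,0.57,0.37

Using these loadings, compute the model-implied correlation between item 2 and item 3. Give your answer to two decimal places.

r̂ = Σ λ_i·λ_j across factors = (0.85)(0.78) + (0.25)(-0.08)
  = +0.6630 -0.0200 = 0.6430

0.64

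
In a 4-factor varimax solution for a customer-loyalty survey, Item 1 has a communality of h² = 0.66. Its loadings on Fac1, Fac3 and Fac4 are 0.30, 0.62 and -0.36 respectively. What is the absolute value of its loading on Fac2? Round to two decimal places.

0.24

Under orthogonal rotation h² = Σλ², so λ_Fac2² = h² − (0.6040) = 0.66 − 0.6040 = 0.0560.
|λ| = √0.0560 = 0.2366.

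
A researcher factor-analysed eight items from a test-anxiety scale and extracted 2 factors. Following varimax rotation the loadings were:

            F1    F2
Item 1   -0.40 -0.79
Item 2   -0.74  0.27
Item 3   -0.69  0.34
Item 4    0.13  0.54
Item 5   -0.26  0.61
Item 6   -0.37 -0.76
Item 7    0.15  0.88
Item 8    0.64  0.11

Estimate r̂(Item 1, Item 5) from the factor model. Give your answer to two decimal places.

-0.38

r̂ = Σ λ_i·λ_j across factors = (-0.40)(-0.26) + (-0.79)(0.61)
  = +0.1040 -0.4819 = -0.3779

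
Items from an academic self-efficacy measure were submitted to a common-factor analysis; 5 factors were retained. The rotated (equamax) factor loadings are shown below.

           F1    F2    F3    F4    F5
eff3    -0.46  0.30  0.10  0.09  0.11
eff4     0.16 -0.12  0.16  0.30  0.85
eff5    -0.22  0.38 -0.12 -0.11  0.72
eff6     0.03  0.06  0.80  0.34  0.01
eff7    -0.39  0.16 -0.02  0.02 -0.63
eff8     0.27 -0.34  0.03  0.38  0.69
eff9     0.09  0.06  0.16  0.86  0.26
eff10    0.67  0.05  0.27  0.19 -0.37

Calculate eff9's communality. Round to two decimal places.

h² = 0.09² + 0.06² + 0.16² + 0.86² + 0.26² = 0.0081 + 0.0036 + 0.0256 + 0.7396 + 0.0676 = 0.8445

0.84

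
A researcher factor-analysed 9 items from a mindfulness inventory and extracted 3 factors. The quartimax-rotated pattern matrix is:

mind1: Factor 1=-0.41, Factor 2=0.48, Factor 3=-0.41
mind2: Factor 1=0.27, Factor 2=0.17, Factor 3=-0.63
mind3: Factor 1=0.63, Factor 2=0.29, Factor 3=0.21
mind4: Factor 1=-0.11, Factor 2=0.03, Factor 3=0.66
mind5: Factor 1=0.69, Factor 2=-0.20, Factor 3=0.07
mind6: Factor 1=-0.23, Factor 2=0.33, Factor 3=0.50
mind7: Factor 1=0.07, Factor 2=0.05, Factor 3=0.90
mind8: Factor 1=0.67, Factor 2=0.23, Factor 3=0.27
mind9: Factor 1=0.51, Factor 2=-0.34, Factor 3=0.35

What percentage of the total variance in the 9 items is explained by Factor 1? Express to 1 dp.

SS loadings for Factor 1 = (-0.41)² + 0.27² + 0.63² + (-0.11)² + 0.69² + (-0.23)² + 0.07² + 0.67² + 0.51² = 1.8929
With 9 standardized items, total variance = 9. Proportion = 1.8929/9 = 0.2103 → 21.03%.

21.0%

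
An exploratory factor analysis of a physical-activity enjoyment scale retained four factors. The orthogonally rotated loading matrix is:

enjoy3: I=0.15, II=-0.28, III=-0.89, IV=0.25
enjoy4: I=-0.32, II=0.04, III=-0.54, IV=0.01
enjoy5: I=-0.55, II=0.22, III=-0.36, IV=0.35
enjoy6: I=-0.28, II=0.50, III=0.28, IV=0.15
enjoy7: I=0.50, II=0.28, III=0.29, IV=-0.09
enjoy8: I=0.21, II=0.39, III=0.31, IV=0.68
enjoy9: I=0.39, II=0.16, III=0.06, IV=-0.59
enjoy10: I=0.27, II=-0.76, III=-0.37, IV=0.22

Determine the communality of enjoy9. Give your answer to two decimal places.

0.53

h² = 0.39² + 0.16² + 0.06² + (-0.59)² = 0.1521 + 0.0256 + 0.0036 + 0.3481 = 0.5294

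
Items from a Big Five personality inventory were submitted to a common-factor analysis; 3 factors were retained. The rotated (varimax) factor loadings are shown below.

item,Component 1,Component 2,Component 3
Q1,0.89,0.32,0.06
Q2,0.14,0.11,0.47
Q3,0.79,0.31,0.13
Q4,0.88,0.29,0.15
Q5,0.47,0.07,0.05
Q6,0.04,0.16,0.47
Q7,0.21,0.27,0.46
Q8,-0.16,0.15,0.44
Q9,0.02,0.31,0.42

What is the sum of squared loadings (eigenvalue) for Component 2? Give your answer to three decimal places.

0.517

SS loadings for Component 2 = 0.32² + 0.11² + 0.31² + 0.29² + 0.07² + 0.16² + 0.27² + 0.15² + 0.31² = 0.1024 + 0.0121 + 0.0961 + 0.0841 + 0.0049 + 0.0256 + 0.0729 + 0.0225 + 0.0961 = 0.5167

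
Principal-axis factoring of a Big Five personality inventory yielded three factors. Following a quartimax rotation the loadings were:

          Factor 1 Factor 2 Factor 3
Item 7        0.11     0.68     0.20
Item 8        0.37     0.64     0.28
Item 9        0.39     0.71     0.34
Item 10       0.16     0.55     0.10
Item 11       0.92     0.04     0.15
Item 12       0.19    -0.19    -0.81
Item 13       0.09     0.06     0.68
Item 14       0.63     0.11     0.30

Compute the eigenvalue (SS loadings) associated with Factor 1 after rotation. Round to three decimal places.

1.614

SS loadings for Factor 1 = 0.11² + 0.37² + 0.39² + 0.16² + 0.92² + 0.19² + 0.09² + 0.63² = 0.0121 + 0.1369 + 0.1521 + 0.0256 + 0.8464 + 0.0361 + 0.0081 + 0.3969 = 1.6142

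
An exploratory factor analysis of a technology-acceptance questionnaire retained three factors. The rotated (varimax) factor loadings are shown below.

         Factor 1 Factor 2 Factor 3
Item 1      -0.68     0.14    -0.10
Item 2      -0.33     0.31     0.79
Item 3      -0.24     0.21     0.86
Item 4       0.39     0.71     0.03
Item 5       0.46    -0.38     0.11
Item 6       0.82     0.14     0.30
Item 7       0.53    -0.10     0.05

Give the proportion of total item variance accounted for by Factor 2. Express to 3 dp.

0.120

SS loadings for Factor 2 = 0.14² + 0.31² + 0.21² + 0.71² + (-0.38)² + 0.14² + (-0.10)² = 0.8379
Proportion of variance = 0.8379 / 7 = 0.1197.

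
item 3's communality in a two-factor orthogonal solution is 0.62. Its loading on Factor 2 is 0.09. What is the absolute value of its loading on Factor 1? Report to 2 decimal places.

0.78

Under orthogonal rotation h² = Σλ², so λ_Factor 1² = h² − (0.0081) = 0.62 − 0.0081 = 0.6119.
|λ| = √0.6119 = 0.7822.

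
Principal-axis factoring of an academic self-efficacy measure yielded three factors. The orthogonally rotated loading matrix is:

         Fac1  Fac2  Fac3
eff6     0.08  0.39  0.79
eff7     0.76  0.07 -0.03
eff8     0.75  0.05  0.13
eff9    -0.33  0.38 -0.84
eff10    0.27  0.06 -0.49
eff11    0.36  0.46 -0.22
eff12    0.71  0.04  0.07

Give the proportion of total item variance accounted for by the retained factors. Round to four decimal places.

0.5891

Communalities: 0.7826, 0.5834, 0.5819, 0.9589, 0.3166, 0.3896, 0.5106; Σh² = 4.1236.
Total variance with 7 standardized items is 7, so the solution explains 4.1236/7 = 0.5891.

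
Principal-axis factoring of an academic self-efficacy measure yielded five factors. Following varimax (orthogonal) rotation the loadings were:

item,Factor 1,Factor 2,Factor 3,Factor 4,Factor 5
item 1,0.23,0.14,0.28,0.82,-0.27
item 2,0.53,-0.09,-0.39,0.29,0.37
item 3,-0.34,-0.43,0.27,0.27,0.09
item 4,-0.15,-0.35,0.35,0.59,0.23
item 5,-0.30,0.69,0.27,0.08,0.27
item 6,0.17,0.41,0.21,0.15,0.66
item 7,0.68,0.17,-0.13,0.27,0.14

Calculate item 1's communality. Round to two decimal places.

0.90

h² = 0.23² + 0.14² + 0.28² + 0.82² + (-0.27)² = 0.0529 + 0.0196 + 0.0784 + 0.6724 + 0.0729 = 0.8962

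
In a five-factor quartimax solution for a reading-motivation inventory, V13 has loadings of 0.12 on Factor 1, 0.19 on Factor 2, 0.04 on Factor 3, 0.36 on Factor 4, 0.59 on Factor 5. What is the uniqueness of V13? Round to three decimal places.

h² = 0.12² + 0.19² + 0.04² + 0.36² + 0.59² = 0.0144 + 0.0361 + 0.0016 + 0.1296 + 0.3481 = 0.5298
Uniqueness u² = 1 − h² = 1 − 0.5298 = 0.4702

0.470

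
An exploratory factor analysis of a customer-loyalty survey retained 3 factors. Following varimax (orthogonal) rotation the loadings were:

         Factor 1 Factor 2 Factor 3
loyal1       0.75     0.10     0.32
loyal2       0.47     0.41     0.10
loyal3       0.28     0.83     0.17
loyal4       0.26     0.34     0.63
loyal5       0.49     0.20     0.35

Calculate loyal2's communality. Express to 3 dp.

h² = 0.47² + 0.41² + 0.10² = 0.2209 + 0.1681 + 0.0100 = 0.3990

0.399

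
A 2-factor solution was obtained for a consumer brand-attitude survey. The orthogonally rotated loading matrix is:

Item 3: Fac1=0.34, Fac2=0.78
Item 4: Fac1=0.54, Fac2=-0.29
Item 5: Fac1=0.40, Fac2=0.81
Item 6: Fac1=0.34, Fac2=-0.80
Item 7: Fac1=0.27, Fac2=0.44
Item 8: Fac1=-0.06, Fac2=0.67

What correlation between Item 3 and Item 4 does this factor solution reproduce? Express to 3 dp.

-0.043

r̂ = Σ λ_i·λ_j across factors = (0.34)(0.54) + (0.78)(-0.29)
  = +0.1836 -0.2262 = -0.0426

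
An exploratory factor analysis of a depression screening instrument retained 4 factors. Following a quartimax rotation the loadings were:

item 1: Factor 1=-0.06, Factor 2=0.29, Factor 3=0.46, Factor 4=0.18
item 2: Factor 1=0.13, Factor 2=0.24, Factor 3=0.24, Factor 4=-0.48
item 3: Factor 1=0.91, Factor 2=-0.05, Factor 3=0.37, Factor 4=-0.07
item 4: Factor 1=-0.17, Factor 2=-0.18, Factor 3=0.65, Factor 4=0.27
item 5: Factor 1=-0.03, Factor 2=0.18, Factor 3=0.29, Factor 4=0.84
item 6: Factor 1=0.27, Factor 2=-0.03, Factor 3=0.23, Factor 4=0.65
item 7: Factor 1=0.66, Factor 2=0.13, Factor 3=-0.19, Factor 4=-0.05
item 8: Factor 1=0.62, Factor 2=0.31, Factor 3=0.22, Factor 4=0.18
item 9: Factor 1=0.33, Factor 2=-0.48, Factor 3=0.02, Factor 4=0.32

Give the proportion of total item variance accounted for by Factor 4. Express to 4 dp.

0.1784

SS loadings for Factor 4 = 0.18² + (-0.48)² + (-0.07)² + 0.27² + 0.84² + 0.65² + (-0.05)² + 0.18² + 0.32² = 1.6060
Proportion of variance = 1.6060 / 9 = 0.1784.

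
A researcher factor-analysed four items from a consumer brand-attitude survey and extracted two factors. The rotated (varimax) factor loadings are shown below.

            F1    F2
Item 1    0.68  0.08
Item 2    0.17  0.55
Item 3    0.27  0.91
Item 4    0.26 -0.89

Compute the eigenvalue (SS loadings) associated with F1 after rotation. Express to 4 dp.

SS loadings for F1 = 0.68² + 0.17² + 0.27² + 0.26² = 0.4624 + 0.0289 + 0.0729 + 0.0676 = 0.6318

0.6318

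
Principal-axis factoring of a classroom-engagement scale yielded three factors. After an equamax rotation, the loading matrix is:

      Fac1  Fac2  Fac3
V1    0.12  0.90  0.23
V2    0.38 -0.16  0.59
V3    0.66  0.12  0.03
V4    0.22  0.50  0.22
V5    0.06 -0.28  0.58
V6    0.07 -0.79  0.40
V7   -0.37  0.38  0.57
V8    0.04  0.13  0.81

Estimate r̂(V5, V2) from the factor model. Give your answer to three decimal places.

r̂ = Σ λ_i·λ_j across factors = (0.06)(0.38) + (-0.28)(-0.16) + (0.58)(0.59)
  = +0.0228 +0.0448 +0.3422 = 0.4098

0.410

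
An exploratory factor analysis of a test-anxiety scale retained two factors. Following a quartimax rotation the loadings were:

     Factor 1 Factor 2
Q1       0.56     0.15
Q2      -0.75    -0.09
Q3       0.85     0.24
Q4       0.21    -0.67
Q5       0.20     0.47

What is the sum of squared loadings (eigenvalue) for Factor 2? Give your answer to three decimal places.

0.758

SS loadings for Factor 2 = 0.15² + (-0.09)² + 0.24² + (-0.67)² + 0.47² = 0.0225 + 0.0081 + 0.0576 + 0.4489 + 0.2209 = 0.7580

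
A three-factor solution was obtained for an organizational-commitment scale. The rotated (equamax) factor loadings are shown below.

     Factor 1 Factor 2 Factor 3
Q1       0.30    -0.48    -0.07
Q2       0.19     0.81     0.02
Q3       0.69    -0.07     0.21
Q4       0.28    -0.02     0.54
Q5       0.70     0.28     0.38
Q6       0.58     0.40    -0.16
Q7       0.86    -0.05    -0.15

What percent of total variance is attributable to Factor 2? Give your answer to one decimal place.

SS loadings for Factor 2 = (-0.48)² + 0.81² + (-0.07)² + (-0.02)² + 0.28² + 0.40² + (-0.05)² = 1.1327
With 7 standardized items, total variance = 7. Proportion = 1.1327/7 = 0.1618 → 16.18%.

16.2%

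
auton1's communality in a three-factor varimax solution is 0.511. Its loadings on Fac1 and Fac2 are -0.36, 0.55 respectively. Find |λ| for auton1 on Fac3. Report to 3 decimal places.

Under orthogonal rotation h² = Σλ², so λ_Fac3² = h² − (0.4321) = 0.511 − 0.4321 = 0.0789.
|λ| = √0.0789 = 0.2809.

0.281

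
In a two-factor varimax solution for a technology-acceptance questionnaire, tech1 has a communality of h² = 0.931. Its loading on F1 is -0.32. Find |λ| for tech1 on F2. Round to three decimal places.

Under orthogonal rotation h² = Σλ², so λ_F2² = h² − (0.1024) = 0.931 − 0.1024 = 0.8286.
|λ| = √0.8286 = 0.9103.

0.910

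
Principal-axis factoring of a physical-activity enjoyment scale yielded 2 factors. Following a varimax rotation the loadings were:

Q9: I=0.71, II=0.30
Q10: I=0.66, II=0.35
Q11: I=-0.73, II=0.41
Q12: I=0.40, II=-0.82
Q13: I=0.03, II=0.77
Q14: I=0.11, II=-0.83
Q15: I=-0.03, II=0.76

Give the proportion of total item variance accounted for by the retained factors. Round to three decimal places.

0.651

Communalities: 0.5941, 0.5581, 0.7010, 0.8324, 0.5938, 0.7010, 0.5785; Σh² = 4.5589.
Total variance with 7 standardized items is 7, so the solution explains 4.5589/7 = 0.6513.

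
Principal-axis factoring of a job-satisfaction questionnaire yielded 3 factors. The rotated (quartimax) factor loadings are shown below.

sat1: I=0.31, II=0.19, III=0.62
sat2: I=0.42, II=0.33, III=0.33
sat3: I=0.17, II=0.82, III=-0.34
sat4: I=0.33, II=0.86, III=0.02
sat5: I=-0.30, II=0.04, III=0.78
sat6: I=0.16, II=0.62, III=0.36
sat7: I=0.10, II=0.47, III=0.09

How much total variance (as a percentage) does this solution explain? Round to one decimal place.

57.9%

Communalities: 0.5166, 0.3942, 0.8169, 0.8489, 0.7000, 0.5396, 0.2390; Σh² = 4.0552.
Total variance with 7 standardized items is 7, so the solution explains 4.0552/7 = 0.5793 = 57.93%.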